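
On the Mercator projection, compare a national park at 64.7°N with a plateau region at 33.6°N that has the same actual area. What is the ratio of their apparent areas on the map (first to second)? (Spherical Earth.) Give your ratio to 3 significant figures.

Mercator areal scale is sec²φ.
At 64.7°: sec²(64.7°) = 1/0.4274² = 5.475.
At 33.6°: sec²(33.6°) = 1/0.8329² = 1.441.
Ratio = 5.475/1.441 = cos²(33.6°)/cos²(64.7°) ≈ 3.80.

3.80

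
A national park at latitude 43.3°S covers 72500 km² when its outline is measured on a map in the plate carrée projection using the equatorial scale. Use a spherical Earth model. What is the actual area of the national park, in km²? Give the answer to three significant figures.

52800 km²

For the equirectangular projection with φ₀ = 0 (plate carrée), h = 1 along meridians and k = sec φ along parallels.
Areal scale = h·k = 1 × sec φ; at 43.3°, h = 1.000, k = 1.374, so h·k = 1.374.
True area = apparent / (areal scale) = 72500 / 1.374 ≈ 52800 km².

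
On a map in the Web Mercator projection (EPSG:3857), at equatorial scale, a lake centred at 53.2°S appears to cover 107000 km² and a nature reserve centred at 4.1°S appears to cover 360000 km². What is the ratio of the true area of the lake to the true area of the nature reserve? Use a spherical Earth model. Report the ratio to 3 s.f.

Mercator's areal exaggeration is sec²φ; hence true area = (apparent area) · cos²φ.
True area of lake: 107000 × cos²(53.2°) = 107000 × 0.3588 = 38390 km².
True area of nature reserve: 360000 × cos²(4.1°) = 360000 × 0.9949 = 358200 km².
Ratio = 38390 / 358200 ≈ 0.107.

0.107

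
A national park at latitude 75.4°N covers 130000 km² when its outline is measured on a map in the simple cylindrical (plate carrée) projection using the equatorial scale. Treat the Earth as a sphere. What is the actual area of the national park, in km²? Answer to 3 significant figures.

For the equirectangular projection with φ₀ = 0 (plate carrée), h = 1 along meridians and k = sec φ along parallels.
Areal scale = h·k = 1 × sec φ; at 75.4°, h = 1.000, k = 3.967, so h·k = 3.967.
True area = apparent / (areal scale) = 130000 / 3.967 ≈ 32800 km².

32800 km²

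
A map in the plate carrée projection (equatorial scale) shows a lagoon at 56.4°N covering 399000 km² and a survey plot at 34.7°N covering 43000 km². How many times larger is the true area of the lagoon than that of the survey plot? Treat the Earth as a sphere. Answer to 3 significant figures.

6.25

Plate carrée has h = 1 and k = sec φ, giving areal scale sec φ; true area = (apparent area) · cos φ.
True area of lagoon: 399000 × cos(56.4°) = 399000 × 0.5534 = 220800 km².
True area of survey plot: 43000 × cos(34.7°) = 43000 × 0.8221 = 35350 km².
Ratio = 220800 / 35350 ≈ 6.25.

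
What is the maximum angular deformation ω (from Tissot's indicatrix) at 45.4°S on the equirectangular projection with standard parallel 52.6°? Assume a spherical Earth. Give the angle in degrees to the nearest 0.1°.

In the equirectangular projection with standard parallel φ₀ = 52.6° (x = Rλ cos φ₀, y = Rφ), meridians are true-scale (h = 1) and the parallel scale is k = cos φ₀ / cos φ.
At 45.4°: h = 1.000, k = 0.8650; principal scales a = 1.000, b = 0.8650.
sin(ω/2) = (a − b)/(a + b) = 0.1350/1.865 = 0.07238, so ω = 2 arcsin(0.07238) ≈ 8.3°.

8.3°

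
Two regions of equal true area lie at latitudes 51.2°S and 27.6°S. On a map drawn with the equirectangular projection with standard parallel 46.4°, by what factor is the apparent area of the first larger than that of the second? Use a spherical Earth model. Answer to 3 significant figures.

With standard parallel φ₀ = 46.4°, the equirectangular projection gives x = Rλ cos φ₀, y = Rφ, so h = 1 and k = cos 46.4° / cos φ.
Areal scale at 51.2°: h·k = 1.000 × 1.101 = 1.101.
Areal scale at 27.6°: h·k = 1.000 × 0.7782 = 0.7782.
Ratio = 1.101/0.7782 ≈ 1.41.

1.41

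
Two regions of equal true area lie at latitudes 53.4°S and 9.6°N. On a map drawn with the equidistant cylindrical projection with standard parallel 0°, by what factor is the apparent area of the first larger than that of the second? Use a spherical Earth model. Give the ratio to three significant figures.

In the plate carrée (x = Rλ, y = Rφ), meridians are true-scale (h = 1) and parallels are stretched by k = sec φ.
Areal scale at 53.4°: h·k = 1.000 × 1.677 = 1.677.
Areal scale at 9.6°: h·k = 1.000 × 1.014 = 1.014.
Ratio = 1.677/1.014 ≈ 1.65.

1.65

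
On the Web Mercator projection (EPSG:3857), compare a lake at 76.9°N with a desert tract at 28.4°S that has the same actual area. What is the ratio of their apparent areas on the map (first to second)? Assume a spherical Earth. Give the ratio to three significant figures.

Mercator is conformal with k = sec φ, so areal scale = k² = sec²φ.
At 76.9°: sec²(76.9°) = 1/0.2267² = 19.47.
At 28.4°: sec²(28.4°) = 1/0.8796² = 1.292.
Ratio = 19.47/1.292 = cos²(28.4°)/cos²(76.9°) ≈ 15.1.

15.1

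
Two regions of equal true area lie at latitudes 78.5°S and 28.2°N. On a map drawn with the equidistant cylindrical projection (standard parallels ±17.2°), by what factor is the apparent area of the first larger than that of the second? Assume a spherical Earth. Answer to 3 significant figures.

4.42

In the equirectangular projection with standard parallel φ₀ = 17.2° (x = Rλ cos φ₀, y = Rφ), meridians are true-scale (h = 1) and the parallel scale is k = cos φ₀ / cos φ.
Areal scale at 78.5°: h·k = 1.000 × 4.792 = 4.792.
Areal scale at 28.2°: h·k = 1.000 × 1.084 = 1.084.
Ratio = 4.792/1.084 ≈ 4.42.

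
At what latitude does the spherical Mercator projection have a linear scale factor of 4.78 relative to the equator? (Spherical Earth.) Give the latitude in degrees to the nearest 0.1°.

Mercator scale is k = sec φ = 1/cos φ.
1/cos φ = 4.78  ⇒  cos φ = 0.2092  ⇒  φ = arccos(0.2092) ≈ 77.9°.

77.9°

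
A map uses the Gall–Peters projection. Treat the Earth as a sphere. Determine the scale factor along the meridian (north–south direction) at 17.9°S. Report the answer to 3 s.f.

1.35

The Gall–Peters projection is cylindrical equal-area with φ₀ = 45°. A cylindrical equal-area projection with standard parallel φ₀ has meridian scale h = cos φ / cos φ₀ and parallel scale k = cos φ₀ / cos φ (so areas are preserved, h·k = 1).
h = cos 17.9° / cos 45° = 0.9516/0.7071 = 1.346.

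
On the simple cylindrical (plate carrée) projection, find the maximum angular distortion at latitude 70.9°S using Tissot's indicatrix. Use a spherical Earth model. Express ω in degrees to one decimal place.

60.9°

Plate carrée maps x = Rλ, y = Rφ. The meridian scale is h = 1 and the parallel scale is k = 1/cos φ = sec φ.
At 70.9°: h = 1.000, k = 3.056; principal scales a = 3.056, b = 1.000.
sin(ω/2) = (a − b)/(a + b) = 2.056/4.056 = 0.5069, so ω = 2 arcsin(0.5069) ≈ 60.9°.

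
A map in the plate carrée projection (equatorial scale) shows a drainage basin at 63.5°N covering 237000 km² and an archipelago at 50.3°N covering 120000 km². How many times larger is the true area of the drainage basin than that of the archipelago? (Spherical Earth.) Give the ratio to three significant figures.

On the plate carrée, areal scale = h·k = 1 × sec φ, so true area = apparent × cos φ.
True area of drainage basin: 237000 × cos(63.5°) = 237000 × 0.4462 = 105700 km².
True area of archipelago: 120000 × cos(50.3°) = 120000 × 0.6388 = 76650 km².
Ratio = 105700 / 76650 ≈ 1.38.

1.38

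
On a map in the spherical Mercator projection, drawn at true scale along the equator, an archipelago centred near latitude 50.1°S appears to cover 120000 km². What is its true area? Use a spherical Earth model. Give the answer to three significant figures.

49400 km²

Mercator is conformal, so the point scale is isotropic: h = k = sec φ = 1/cos φ.
Areal scale = k² = sec²φ = 1/cos²(50.1°) = 1/0.6414² = 2.430.
True area = apparent / (areal scale) = 120000 / 2.430 ≈ 49400 km².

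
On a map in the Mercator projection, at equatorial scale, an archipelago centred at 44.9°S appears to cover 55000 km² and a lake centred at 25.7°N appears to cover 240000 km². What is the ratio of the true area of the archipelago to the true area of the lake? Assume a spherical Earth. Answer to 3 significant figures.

0.142

On Mercator the areal scale is sec²φ, so true area = apparent × cos²φ.
True area of archipelago: 55000 × cos²(44.9°) = 55000 × 0.5017 = 27600 km².
True area of lake: 240000 × cos²(25.7°) = 240000 × 0.8119 = 194900 km².
Ratio = 27600 / 194900 ≈ 0.142.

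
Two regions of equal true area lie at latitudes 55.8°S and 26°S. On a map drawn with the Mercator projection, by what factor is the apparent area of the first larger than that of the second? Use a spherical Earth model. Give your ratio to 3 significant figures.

Mercator is conformal with k = sec φ, so areal scale = k² = sec²φ.
At 55.8°: sec²(55.8°) = 1/0.5621² = 3.165.
At 26°: sec²(26°) = 1/0.8988² = 1.238.
Ratio = 3.165/1.238 = cos²(26°)/cos²(55.8°) ≈ 2.56.

2.56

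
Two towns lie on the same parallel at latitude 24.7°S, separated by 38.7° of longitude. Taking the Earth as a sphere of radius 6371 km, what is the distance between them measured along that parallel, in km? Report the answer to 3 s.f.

3910 km

Arc length along a parallel = R cos φ · Δλ (with Δλ in radians).
= 6371 × cos 24.7° × (38.7° × π/180) = 6371 × 0.9085 × 0.6754 ≈ 3910 km.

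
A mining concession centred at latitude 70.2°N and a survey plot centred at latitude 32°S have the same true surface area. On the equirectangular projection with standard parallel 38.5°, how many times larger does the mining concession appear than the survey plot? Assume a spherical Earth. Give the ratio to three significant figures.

In the equirectangular projection with standard parallel φ₀ = 38.5° (x = Rλ cos φ₀, y = Rφ), meridians are true-scale (h = 1) and the parallel scale is k = cos φ₀ / cos φ.
Areal scale at 70.2°: h·k = 1.000 × 2.310 = 2.310.
Areal scale at 32°: h·k = 1.000 × 0.9228 = 0.9228.
Ratio = 2.310/0.9228 ≈ 2.50.

2.50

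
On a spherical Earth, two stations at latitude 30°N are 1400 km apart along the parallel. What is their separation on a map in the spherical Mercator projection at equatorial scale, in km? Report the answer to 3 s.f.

1620 km

Mercator is conformal, so the point scale is isotropic: h = k = sec φ = 1/cos φ.
Along the parallel, k = sec 30° = 1/0.8660 = 1.155.
Map distance = 1400 × 1.155 ≈ 1620 km.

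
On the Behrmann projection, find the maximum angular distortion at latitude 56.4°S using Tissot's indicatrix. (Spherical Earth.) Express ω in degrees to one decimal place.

49.7°

The Behrmann projection is cylindrical equal-area with φ₀ = 30°. Cylindrical equal-area (φ₀ = 30°): h = cos φ / cos 30° along meridians, k = cos 30° / cos φ along parallels; h·k = 1.
At 56.4°: h = 0.6390, k = 1.565; principal scales a = 1.565, b = 0.6390.
sin(ω/2) = (a − b)/(a + b) = 0.9259/2.204 = 0.4201, so ω = 2 arcsin(0.4201) ≈ 49.7°.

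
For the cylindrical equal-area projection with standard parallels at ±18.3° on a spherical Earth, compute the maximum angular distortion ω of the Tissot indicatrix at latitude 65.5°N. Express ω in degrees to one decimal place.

For cylindrical equal-area with standard parallel φ₀, h = cos φ / cos φ₀ and k = cos φ₀ / cos φ, so h·k = 1.
At 65.5°: h = 0.4368, k = 2.289; principal scales a = 2.289, b = 0.4368.
sin(ω/2) = (a − b)/(a + b) = 1.853/2.726 = 0.6796, so ω = 2 arcsin(0.6796) ≈ 85.6°.

85.6°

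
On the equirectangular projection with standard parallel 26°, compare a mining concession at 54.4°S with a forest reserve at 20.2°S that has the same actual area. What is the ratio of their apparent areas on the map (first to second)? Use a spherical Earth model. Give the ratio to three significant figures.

The equidistant cylindrical projection with φ₀ = 26° has h = 1 (meridians true) and k = cos φ₀ / cos φ along parallels.
Areal scale at 54.4°: h·k = 1.000 × 1.544 = 1.544.
Areal scale at 20.2°: h·k = 1.000 × 0.9577 = 0.9577.
Ratio = 1.544/0.9577 ≈ 1.61.

1.61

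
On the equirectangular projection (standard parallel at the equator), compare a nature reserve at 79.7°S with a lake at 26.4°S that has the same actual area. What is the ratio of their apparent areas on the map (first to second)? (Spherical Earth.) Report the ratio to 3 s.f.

In the plate carrée (x = Rλ, y = Rφ), meridians are true-scale (h = 1) and parallels are stretched by k = sec φ.
Areal scale at 79.7°: h·k = 1.000 × 5.593 = 5.593.
Areal scale at 26.4°: h·k = 1.000 × 1.116 = 1.116.
Ratio = 5.593/1.116 ≈ 5.01.

5.01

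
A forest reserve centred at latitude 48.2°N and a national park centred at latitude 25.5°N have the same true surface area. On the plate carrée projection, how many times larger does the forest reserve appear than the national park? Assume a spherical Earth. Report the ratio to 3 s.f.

For the equirectangular projection with φ₀ = 0 (plate carrée), h = 1 along meridians and k = sec φ along parallels.
Areal scale at 48.2°: h·k = 1.000 × 1.500 = 1.500.
Areal scale at 25.5°: h·k = 1.000 × 1.108 = 1.108.
Ratio = 1.500/1.108 ≈ 1.35.

1.35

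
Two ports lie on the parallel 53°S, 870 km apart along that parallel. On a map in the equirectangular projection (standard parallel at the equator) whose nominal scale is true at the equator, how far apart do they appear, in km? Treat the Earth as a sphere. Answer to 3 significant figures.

1450 km

In the plate carrée (x = Rλ, y = Rφ), meridians are true-scale (h = 1) and parallels are stretched by k = sec φ.
Along the parallel, k = sec 53° = 1/0.6018 = 1.662.
Map distance = 870 × 1.662 ≈ 1450 km.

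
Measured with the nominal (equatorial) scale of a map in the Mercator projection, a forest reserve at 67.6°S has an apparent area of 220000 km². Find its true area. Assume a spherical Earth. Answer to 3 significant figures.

For Mercator, h = k = sec φ (a conformal cylindrical projection has a single point scale, 1/cos φ).
Areal scale = k² = sec²φ = 1/cos²(67.6°) = 1/0.3811² = 6.886.
True area = apparent / (areal scale) = 220000 / 6.886 ≈ 31900 km².

31900 km²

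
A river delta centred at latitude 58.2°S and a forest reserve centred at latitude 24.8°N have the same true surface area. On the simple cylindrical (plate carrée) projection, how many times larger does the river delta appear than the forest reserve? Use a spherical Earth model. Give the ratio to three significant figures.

1.72

For the equirectangular projection with φ₀ = 0 (plate carrée), h = 1 along meridians and k = sec φ along parallels.
Areal scale at 58.2°: h·k = 1.000 × 1.898 = 1.898.
Areal scale at 24.8°: h·k = 1.000 × 1.102 = 1.102.
Ratio = 1.898/1.102 ≈ 1.72.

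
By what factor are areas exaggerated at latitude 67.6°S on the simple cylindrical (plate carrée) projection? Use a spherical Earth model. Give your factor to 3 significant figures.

For the equirectangular projection with φ₀ = 0 (plate carrée), h = 1 along meridians and k = sec φ along parallels.
Areal scale = h·k = 1 × sec φ; at 67.6°, h = 1.000, k = 2.624, so h·k = 2.624.

2.62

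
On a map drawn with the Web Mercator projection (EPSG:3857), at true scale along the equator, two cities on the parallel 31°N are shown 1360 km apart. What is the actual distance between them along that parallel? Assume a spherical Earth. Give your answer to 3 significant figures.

1170 km

The Mercator projection is conformal; its linear scale factor is the same in every direction and equals sec φ = 1/cos φ.
Along the parallel at 31°, map distances are exaggerated by k = sec 31° = 1.167.
True distance = 1360 / 1.167 = 1360 × cos 31° ≈ 1170 km.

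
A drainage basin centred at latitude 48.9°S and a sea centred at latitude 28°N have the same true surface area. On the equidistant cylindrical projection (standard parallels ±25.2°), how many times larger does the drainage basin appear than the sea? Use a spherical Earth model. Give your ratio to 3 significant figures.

With standard parallel φ₀ = 25.2°, the equirectangular projection gives x = Rλ cos φ₀, y = Rφ, so h = 1 and k = cos 25.2° / cos φ.
Areal scale at 48.9°: h·k = 1.000 × 1.376 = 1.376.
Areal scale at 28°: h·k = 1.000 × 1.025 = 1.025.
Ratio = 1.376/1.025 ≈ 1.34.

1.34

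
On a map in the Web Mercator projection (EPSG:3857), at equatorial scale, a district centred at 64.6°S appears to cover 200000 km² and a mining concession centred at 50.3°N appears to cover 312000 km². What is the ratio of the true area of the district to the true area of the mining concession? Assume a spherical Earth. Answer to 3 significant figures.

Since Mercator area scale is 1/cos²φ, the true area equals the apparent area multiplied by cos²φ.
True area of district: 200000 × cos²(64.6°) = 200000 × 0.1840 = 36800 km².
True area of mining concession: 312000 × cos²(50.3°) = 312000 × 0.4080 = 127300 km².
Ratio = 36800 / 127300 ≈ 0.289.

0.289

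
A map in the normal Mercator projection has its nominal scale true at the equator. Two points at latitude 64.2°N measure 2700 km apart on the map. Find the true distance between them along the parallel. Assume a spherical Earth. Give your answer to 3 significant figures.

1180 km

The Mercator projection is conformal; its linear scale factor is the same in every direction and equals sec φ = 1/cos φ.
Along the parallel at 64.2°, map distances are exaggerated by k = sec 64.2° = 2.298.
True distance = 2700 / 2.298 = 2700 × cos 64.2° ≈ 1180 km.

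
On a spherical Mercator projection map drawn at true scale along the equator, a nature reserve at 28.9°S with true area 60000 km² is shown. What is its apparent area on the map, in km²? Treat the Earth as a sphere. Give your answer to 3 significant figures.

The Mercator projection is conformal; its linear scale factor is the same in every direction and equals sec φ = 1/cos φ.
Areal scale = k² = sec²φ = 1/cos²(28.9°) = 1/0.8755² = 1.305.
Apparent area = 60000 × 1.305 ≈ 78300 km².

78300 km²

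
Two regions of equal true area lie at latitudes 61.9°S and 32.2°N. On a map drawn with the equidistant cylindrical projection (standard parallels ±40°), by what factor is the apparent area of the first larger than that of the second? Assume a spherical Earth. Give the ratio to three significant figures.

1.80

With standard parallel φ₀ = 40°, the equirectangular projection gives x = Rλ cos φ₀, y = Rφ, so h = 1 and k = cos 40° / cos φ.
Areal scale at 61.9°: h·k = 1.000 × 1.626 = 1.626.
Areal scale at 32.2°: h·k = 1.000 × 0.9053 = 0.9053.
Ratio = 1.626/0.9053 ≈ 1.80.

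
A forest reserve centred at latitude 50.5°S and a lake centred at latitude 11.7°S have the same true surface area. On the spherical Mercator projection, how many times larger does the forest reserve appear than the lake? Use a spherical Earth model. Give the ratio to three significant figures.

2.37

Mercator is conformal with k = sec φ, so areal scale = k² = sec²φ.
At 50.5°: sec²(50.5°) = 1/0.6361² = 2.472.
At 11.7°: sec²(11.7°) = 1/0.9792² = 1.043.
Ratio = 2.472/1.043 = cos²(11.7°)/cos²(50.5°) ≈ 2.37.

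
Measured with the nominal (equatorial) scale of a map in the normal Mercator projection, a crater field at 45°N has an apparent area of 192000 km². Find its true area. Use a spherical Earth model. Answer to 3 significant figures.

96000 km²

Mercator is conformal, so the point scale is isotropic: h = k = sec φ = 1/cos φ.
Areal scale = k² = sec²φ = 1/cos²(45°) = 1/0.7071² = 2.000.
True area = apparent / (areal scale) = 192000 / 2.000 ≈ 96000 km².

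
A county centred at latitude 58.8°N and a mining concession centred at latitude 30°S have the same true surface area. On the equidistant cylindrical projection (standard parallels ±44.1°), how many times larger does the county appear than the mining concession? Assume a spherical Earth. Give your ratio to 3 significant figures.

The equidistant cylindrical projection with φ₀ = 44.1° has h = 1 (meridians true) and k = cos φ₀ / cos φ along parallels.
Areal scale at 58.8°: h·k = 1.000 × 1.386 = 1.386.
Areal scale at 30°: h·k = 1.000 × 0.8292 = 0.8292.
Ratio = 1.386/0.8292 ≈ 1.67.

1.67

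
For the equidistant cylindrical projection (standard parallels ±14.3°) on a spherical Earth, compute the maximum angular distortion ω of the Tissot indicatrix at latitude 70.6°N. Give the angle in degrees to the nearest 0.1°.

58.6°

The equidistant cylindrical projection with φ₀ = 14.3° has h = 1 (meridians true) and k = cos φ₀ / cos φ along parallels.
At 70.6°: h = 1.000, k = 2.917; principal scales a = 2.917, b = 1.000.
sin(ω/2) = (a − b)/(a + b) = 1.917/3.917 = 0.4894, so ω = 2 arcsin(0.4894) ≈ 58.6°.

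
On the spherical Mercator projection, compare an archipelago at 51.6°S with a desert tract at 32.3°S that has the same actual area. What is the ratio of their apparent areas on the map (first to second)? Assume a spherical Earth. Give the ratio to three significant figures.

On Mercator, area is exaggerated by sec²φ = 1/cos²φ.
At 51.6°: sec²(51.6°) = 1/0.6211² = 2.592.
At 32.3°: sec²(32.3°) = 1/0.8453² = 1.400.
Ratio = 2.592/1.400 = cos²(32.3°)/cos²(51.6°) ≈ 1.85.

1.85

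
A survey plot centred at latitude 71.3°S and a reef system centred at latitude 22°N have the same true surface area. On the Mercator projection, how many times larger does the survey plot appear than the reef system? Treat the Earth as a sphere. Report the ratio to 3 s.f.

Mercator areal scale is sec²φ.
At 71.3°: sec²(71.3°) = 1/0.3206² = 9.728.
At 22°: sec²(22°) = 1/0.9272² = 1.163.
Ratio = 9.728/1.163 = cos²(22°)/cos²(71.3°) ≈ 8.36.

8.36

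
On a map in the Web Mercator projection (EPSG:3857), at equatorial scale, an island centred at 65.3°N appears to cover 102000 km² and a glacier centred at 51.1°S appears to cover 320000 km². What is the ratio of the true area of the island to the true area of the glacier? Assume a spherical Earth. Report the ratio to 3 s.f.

0.141

Since Mercator area scale is 1/cos²φ, the true area equals the apparent area multiplied by cos²φ.
True area of island: 102000 × cos²(65.3°) = 102000 × 0.1746 = 17810 km².
True area of glacier: 320000 × cos²(51.1°) = 320000 × 0.3943 = 126200 km².
Ratio = 17810 / 126200 ≈ 0.141.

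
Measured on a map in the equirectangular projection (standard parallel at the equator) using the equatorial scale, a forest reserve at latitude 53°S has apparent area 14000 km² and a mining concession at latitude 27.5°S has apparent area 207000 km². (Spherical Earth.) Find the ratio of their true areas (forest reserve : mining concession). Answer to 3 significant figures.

0.0459

Plate carrée has h = 1 and k = sec φ, giving areal scale sec φ; true area = (apparent area) · cos φ.
True area of forest reserve: 14000 × cos(53°) = 14000 × 0.6018 = 8425 km².
True area of mining concession: 207000 × cos(27.5°) = 207000 × 0.8870 = 183600 km².
Ratio = 8425 / 183600 ≈ 0.0459.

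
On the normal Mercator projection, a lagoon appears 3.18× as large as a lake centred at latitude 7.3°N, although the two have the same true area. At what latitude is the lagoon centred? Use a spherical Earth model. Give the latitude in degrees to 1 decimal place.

Mercator areal scale is sec²φ, so apparent-area ratio = sec²φ₁ / sec²φ₂ = cos²φ₂ / cos²φ₁.
cos²φ₂ / cos²φ₁ = 3.18  ⇒  cos φ₁ = cos 7.3° / √3.18 = 0.9919/1.783 = 0.5562.
φ₁ = arccos(0.5562) ≈ 56.2°.

56.2°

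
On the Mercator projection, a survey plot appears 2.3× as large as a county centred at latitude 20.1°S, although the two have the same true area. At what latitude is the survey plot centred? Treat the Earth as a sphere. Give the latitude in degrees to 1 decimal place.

51.7°

On Mercator, (apparent₁)/(apparent₂) = sec²φ₁ / sec²φ₂ when true areas are equal.
cos²φ₂ / cos²φ₁ = 2.3  ⇒  cos φ₁ = cos 20.1° / √2.3 = 0.9391/1.517 = 0.6192.
φ₁ = arccos(0.6192) ≈ 51.7°.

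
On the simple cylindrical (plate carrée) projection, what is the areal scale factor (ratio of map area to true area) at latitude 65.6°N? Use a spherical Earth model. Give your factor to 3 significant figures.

For the equirectangular projection with φ₀ = 0 (plate carrée), h = 1 along meridians and k = sec φ along parallels.
Areal scale = h·k = 1 × sec φ; at 65.6°, h = 1.000, k = 2.421, so h·k = 2.421.

2.42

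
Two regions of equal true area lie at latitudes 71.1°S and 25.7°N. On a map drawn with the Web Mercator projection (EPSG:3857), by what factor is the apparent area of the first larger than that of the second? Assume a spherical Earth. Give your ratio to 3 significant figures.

7.74

Mercator is conformal with k = sec φ, so areal scale = k² = sec²φ.
At 71.1°: sec²(71.1°) = 1/0.3239² = 9.531.
At 25.7°: sec²(25.7°) = 1/0.9011² = 1.232.
Ratio = 9.531/1.232 = cos²(25.7°)/cos²(71.1°) ≈ 7.74.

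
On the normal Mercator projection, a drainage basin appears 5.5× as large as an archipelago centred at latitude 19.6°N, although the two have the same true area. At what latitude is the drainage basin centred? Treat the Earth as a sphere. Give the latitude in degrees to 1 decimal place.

For equal true areas on Mercator, apparent areas scale as sec²φ, so the ratio is cos²φ₂ / cos²φ₁.
cos²φ₂ / cos²φ₁ = 5.5  ⇒  cos φ₁ = cos 19.6° / √5.5 = 0.9421/2.345 = 0.4017.
φ₁ = arccos(0.4017) ≈ 66.3°.

66.3°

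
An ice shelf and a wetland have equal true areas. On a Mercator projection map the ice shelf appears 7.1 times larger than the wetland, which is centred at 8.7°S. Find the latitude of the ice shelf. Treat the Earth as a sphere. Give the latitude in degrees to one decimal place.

68.2°

For equal true areas on Mercator, apparent areas scale as sec²φ, so the ratio is cos²φ₂ / cos²φ₁.
cos²φ₂ / cos²φ₁ = 7.1  ⇒  cos φ₁ = cos 8.7° / √7.1 = 0.9885/2.665 = 0.3710.
φ₁ = arccos(0.3710) ≈ 68.2°.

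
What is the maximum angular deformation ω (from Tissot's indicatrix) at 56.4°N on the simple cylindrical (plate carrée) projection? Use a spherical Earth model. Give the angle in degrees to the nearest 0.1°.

For the equirectangular projection with φ₀ = 0 (plate carrée), h = 1 along meridians and k = sec φ along parallels.
At 56.4°: h = 1.000, k = 1.807; principal scales a = 1.807, b = 1.000.
sin(ω/2) = (a − b)/(a + b) = 0.8070/2.807 = 0.2875, so ω = 2 arcsin(0.2875) ≈ 33.4°.

33.4°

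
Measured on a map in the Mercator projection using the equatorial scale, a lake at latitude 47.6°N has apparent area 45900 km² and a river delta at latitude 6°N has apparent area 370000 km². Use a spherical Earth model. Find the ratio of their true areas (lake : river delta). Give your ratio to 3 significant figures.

On Mercator the areal scale is sec²φ, so true area = apparent × cos²φ.
True area of lake: 45900 × cos²(47.6°) = 45900 × 0.4547 = 20870 km².
True area of river delta: 370000 × cos²(6°) = 370000 × 0.9891 = 366000 km².
Ratio = 20870 / 366000 ≈ 0.0570.

0.0570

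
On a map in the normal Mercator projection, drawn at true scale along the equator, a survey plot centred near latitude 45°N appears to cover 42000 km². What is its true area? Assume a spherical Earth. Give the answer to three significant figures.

21000 km²

Mercator is conformal, so the point scale is isotropic: h = k = sec φ = 1/cos φ.
Areal scale = k² = sec²φ = 1/cos²(45°) = 1/0.7071² = 2.000.
True area = apparent / (areal scale) = 42000 / 2.000 ≈ 21000 km².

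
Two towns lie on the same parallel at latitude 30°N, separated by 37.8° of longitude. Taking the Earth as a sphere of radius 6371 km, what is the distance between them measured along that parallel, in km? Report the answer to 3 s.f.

3640 km

Arc length along a parallel = R cos φ · Δλ (with Δλ in radians).
= 6371 × cos 30° × (37.8° × π/180) = 6371 × 0.8660 × 0.6597 ≈ 3640 km.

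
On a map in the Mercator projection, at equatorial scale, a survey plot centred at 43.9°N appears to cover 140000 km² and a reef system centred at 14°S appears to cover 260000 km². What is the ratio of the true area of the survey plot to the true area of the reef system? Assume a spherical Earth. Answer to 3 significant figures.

0.297

On Mercator the areal scale is sec²φ, so true area = apparent × cos²φ.
True area of survey plot: 140000 × cos²(43.9°) = 140000 × 0.5192 = 72690 km².
True area of reef system: 260000 × cos²(14°) = 260000 × 0.9415 = 244800 km².
Ratio = 72690 / 244800 ≈ 0.297.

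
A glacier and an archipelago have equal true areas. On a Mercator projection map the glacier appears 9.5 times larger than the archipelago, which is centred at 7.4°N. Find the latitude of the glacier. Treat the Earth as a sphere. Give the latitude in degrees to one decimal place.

For equal true areas on Mercator, apparent areas scale as sec²φ, so the ratio is cos²φ₂ / cos²φ₁.
cos²φ₂ / cos²φ₁ = 9.5  ⇒  cos φ₁ = cos 7.4° / √9.5 = 0.9917/3.082 = 0.3217.
φ₁ = arccos(0.3217) ≈ 71.2°.

71.2°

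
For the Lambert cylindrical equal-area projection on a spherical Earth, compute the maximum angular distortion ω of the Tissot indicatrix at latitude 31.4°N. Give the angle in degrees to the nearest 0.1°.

The Lambert cylindrical equal-area projection is the cylindrical equal-area projection with its standard parallel at the equator (φ₀ = 0). For cylindrical equal-area with standard parallel φ₀, h = cos φ / cos φ₀ and k = cos φ₀ / cos φ, so h·k = 1.
At 31.4°: h = 0.8536, k = 1.172; principal scales a = 1.172, b = 0.8536.
sin(ω/2) = (a − b)/(a + b) = 0.3180/2.025 = 0.1570, so ω = 2 arcsin(0.1570) ≈ 18.1°.

18.1°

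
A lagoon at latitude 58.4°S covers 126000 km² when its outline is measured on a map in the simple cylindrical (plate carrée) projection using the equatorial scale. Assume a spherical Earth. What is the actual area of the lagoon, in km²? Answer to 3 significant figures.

66000 km²

In the plate carrée (x = Rλ, y = Rφ), meridians are true-scale (h = 1) and parallels are stretched by k = sec φ.
Areal scale = h·k = 1 × sec φ; at 58.4°, h = 1.000, k = 1.908, so h·k = 1.908.
True area = apparent / (areal scale) = 126000 / 1.908 ≈ 66000 km².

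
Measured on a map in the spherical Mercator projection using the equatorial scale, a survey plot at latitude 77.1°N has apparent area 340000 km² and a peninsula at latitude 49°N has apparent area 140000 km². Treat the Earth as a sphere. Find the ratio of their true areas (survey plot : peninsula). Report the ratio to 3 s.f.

On Mercator the areal scale is sec²φ, so true area = apparent × cos²φ.
True area of survey plot: 340000 × cos²(77.1°) = 340000 × 0.04984 = 16950 km².
True area of peninsula: 140000 × cos²(49°) = 140000 × 0.4304 = 60260 km².
Ratio = 16950 / 60260 ≈ 0.281.

0.281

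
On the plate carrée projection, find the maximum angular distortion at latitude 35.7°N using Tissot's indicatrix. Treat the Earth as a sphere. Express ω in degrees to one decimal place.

For the equirectangular projection with φ₀ = 0 (plate carrée), h = 1 along meridians and k = sec φ along parallels.
At 35.7°: h = 1.000, k = 1.231; principal scales a = 1.231, b = 1.000.
sin(ω/2) = (a − b)/(a + b) = 0.2314/2.231 = 0.1037, so ω = 2 arcsin(0.1037) ≈ 11.9°.

11.9°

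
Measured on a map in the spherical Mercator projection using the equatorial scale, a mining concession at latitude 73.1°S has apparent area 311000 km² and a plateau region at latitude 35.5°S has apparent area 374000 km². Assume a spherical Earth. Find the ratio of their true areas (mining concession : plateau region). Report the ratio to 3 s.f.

Mercator's areal exaggeration is sec²φ; hence true area = (apparent area) · cos²φ.
True area of mining concession: 311000 × cos²(73.1°) = 311000 × 0.08451 = 26280 km².
True area of plateau region: 374000 × cos²(35.5°) = 374000 × 0.6628 = 247900 km².
Ratio = 26280 / 247900 ≈ 0.106.

0.106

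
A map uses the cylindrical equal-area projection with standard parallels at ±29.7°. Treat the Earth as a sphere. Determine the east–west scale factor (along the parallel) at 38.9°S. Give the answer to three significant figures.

A cylindrical equal-area projection with standard parallel φ₀ has meridian scale h = cos φ / cos φ₀ and parallel scale k = cos φ₀ / cos φ (so areas are preserved, h·k = 1).
k = cos 29.7° / cos 38.9° = 0.8686/0.7782 = 1.116.

1.12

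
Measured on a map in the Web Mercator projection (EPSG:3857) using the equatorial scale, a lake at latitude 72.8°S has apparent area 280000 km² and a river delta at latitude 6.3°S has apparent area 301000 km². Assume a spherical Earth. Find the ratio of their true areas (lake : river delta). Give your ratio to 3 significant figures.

0.0823

Since Mercator area scale is 1/cos²φ, the true area equals the apparent area multiplied by cos²φ.
True area of lake: 280000 × cos²(72.8°) = 280000 × 0.08744 = 24480 km².
True area of river delta: 301000 × cos²(6.3°) = 301000 × 0.9880 = 297400 km².
Ratio = 24480 / 297400 ≈ 0.0823.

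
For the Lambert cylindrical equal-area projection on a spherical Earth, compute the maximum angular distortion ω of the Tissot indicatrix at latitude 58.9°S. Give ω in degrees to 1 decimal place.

The Lambert cylindrical equal-area projection is the cylindrical equal-area projection with its standard parallel at the equator (φ₀ = 0). For cylindrical equal-area with standard parallel φ₀, h = cos φ / cos φ₀ and k = cos φ₀ / cos φ, so h·k = 1.
At 58.9°: h = 0.5165, k = 1.936; principal scales a = 1.936, b = 0.5165.
sin(ω/2) = (a − b)/(a + b) = 1.419/2.453 = 0.5788, so ω = 2 arcsin(0.5788) ≈ 70.7°.

70.7°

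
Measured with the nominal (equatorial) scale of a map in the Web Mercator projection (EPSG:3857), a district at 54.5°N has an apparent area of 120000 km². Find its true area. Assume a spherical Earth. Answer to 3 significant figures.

For Mercator, h = k = sec φ (a conformal cylindrical projection has a single point scale, 1/cos φ).
Areal scale = k² = sec²φ = 1/cos²(54.5°) = 1/0.5807² = 2.965.
True area = apparent / (areal scale) = 120000 / 2.965 ≈ 40500 km².

40500 km²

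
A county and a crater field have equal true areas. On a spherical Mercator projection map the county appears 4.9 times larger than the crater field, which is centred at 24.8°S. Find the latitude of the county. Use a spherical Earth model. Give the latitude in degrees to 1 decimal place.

65.8°

For equal true areas on Mercator, apparent areas scale as sec²φ, so the ratio is cos²φ₂ / cos²φ₁.
cos²φ₂ / cos²φ₁ = 4.9  ⇒  cos φ₁ = cos 24.8° / √4.9 = 0.9078/2.214 = 0.4101.
φ₁ = arccos(0.4101) ≈ 65.8°.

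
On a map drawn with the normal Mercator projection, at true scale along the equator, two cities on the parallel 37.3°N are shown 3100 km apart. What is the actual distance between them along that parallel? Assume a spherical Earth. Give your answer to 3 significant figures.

For Mercator, h = k = sec φ (a conformal cylindrical projection has a single point scale, 1/cos φ).
Along the parallel at 37.3°, map distances are exaggerated by k = sec 37.3° = 1.257.
True distance = 3100 / 1.257 = 3100 × cos 37.3° ≈ 2470 km.

2470 km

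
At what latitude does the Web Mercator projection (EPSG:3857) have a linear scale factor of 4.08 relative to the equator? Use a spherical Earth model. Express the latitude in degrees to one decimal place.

75.8°

Mercator scale is k = sec φ = 1/cos φ.
1/cos φ = 4.08  ⇒  cos φ = 0.2451  ⇒  φ = arccos(0.2451) ≈ 75.8°.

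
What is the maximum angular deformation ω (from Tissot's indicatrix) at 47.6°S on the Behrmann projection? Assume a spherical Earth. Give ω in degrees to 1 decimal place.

Behrmann is a cylindrical equal-area projection with standard parallels at ±30°. For cylindrical equal-area with standard parallel φ₀, h = cos φ / cos φ₀ and k = cos φ₀ / cos φ, so h·k = 1.
At 47.6°: h = 0.7786, k = 1.284; principal scales a = 1.284, b = 0.7786.
sin(ω/2) = (a − b)/(a + b) = 0.5057/2.063 = 0.2451, so ω = 2 arcsin(0.2451) ≈ 28.4°.

28.4°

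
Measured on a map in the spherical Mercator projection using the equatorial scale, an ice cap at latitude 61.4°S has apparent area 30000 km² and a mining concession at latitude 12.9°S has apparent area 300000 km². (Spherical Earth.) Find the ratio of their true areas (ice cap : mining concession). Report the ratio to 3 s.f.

0.0241

Since Mercator area scale is 1/cos²φ, the true area equals the apparent area multiplied by cos²φ.
True area of ice cap: 30000 × cos²(61.4°) = 30000 × 0.2291 = 6874 km².
True area of mining concession: 300000 × cos²(12.9°) = 300000 × 0.9502 = 285000 km².
Ratio = 6874 / 285000 ≈ 0.0241.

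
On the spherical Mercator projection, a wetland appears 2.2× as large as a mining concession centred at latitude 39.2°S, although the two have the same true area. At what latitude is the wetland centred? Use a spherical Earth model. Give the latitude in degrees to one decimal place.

58.5°

On Mercator, (apparent₁)/(apparent₂) = sec²φ₁ / sec²φ₂ when true areas are equal.
cos²φ₂ / cos²φ₁ = 2.2  ⇒  cos φ₁ = cos 39.2° / √2.2 = 0.7749/1.483 = 0.5225.
φ₁ = arccos(0.5225) ≈ 58.5°.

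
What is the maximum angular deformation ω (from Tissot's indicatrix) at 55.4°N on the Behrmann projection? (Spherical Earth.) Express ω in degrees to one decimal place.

The Behrmann projection is cylindrical equal-area with φ₀ = 30°. For cylindrical equal-area with standard parallel φ₀, h = cos φ / cos φ₀ and k = cos φ₀ / cos φ, so h·k = 1.
At 55.4°: h = 0.6557, k = 1.525; principal scales a = 1.525, b = 0.6557.
sin(ω/2) = (a − b)/(a + b) = 0.8694/2.181 = 0.3987, so ω = 2 arcsin(0.3987) ≈ 47.0°.

47.0°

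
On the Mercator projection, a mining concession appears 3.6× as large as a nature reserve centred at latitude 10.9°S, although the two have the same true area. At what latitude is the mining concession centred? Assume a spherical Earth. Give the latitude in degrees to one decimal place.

58.8°

On Mercator, (apparent₁)/(apparent₂) = sec²φ₁ / sec²φ₂ when true areas are equal.
cos²φ₂ / cos²φ₁ = 3.6  ⇒  cos φ₁ = cos 10.9° / √3.6 = 0.9820/1.897 = 0.5175.
φ₁ = arccos(0.5175) ≈ 58.8°.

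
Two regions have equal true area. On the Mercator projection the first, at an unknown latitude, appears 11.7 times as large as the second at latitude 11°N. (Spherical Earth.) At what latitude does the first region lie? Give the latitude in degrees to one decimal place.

Mercator areal scale is sec²φ, so apparent-area ratio = sec²φ₁ / sec²φ₂ = cos²φ₂ / cos²φ₁.
cos²φ₂ / cos²φ₁ = 11.7  ⇒  cos φ₁ = cos 11° / √11.7 = 0.9816/3.421 = 0.2870.
φ₁ = arccos(0.2870) ≈ 73.3°.

73.3°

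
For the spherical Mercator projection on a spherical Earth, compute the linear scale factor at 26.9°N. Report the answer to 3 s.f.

For Mercator, h = k = sec φ (a conformal cylindrical projection has a single point scale, 1/cos φ).
k = 1/cos 26.9° = 1/0.8918 = 1.121.

1.12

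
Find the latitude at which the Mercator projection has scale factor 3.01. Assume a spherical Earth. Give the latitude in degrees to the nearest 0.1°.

Mercator scale is k = sec φ = 1/cos φ.
1/cos φ = 3.01  ⇒  cos φ = 0.3322  ⇒  φ = arccos(0.3322) ≈ 70.6°.

70.6°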